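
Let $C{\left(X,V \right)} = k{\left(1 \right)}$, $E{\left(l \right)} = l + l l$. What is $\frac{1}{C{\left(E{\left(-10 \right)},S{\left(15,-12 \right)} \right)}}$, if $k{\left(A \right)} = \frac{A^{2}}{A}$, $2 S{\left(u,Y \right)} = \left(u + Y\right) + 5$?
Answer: $1$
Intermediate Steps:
$S{\left(u,Y \right)} = \frac{5}{2} + \frac{Y}{2} + \frac{u}{2}$ ($S{\left(u,Y \right)} = \frac{\left(u + Y\right) + 5}{2} = \frac{\left(Y + u\right) + 5}{2} = \frac{5 + Y + u}{2} = \frac{5}{2} + \frac{Y}{2} + \frac{u}{2}$)
$k{\left(A \right)} = A$
$E{\left(l \right)} = l + l^{2}$
$C{\left(X,V \right)} = 1$
$\frac{1}{C{\left(E{\left(-10 \right)},S{\left(15,-12 \right)} \right)}} = 1^{-1} = 1$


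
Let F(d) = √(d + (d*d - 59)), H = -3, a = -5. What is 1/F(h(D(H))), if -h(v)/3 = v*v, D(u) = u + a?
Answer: √36613/36613 ≈ 0.0052262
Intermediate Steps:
D(u) = -5 + u (D(u) = u - 5 = -5 + u)
h(v) = -3*v² (h(v) = -3*v*v = -3*v²)
F(d) = √(-59 + d + d²) (F(d) = √(d + (d² - 59)) = √(d + (-59 + d²)) = √(-59 + d + d²))
1/F(h(D(H))) = 1/(√(-59 - 3*(-5 - 3)² + (-3*(-5 - 3)²)²)) = 1/(√(-59 - 3*(-8)² + (-3*(-8)²)²)) = 1/(√(-59 - 3*64 + (-3*64)²)) = 1/(√(-59 - 192 + (-192)²)) = 1/(√(-59 - 192 + 36864)) = 1/(√36613) = √36613/36613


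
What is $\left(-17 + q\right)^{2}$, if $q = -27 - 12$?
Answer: $3136$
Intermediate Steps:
$q = -39$ ($q = -27 - 12 = -39$)
$\left(-17 + q\right)^{2} = \left(-17 - 39\right)^{2} = \left(-56\right)^{2} = 3136$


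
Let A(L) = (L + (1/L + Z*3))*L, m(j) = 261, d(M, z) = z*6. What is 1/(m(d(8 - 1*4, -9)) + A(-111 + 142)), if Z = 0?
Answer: 1/1223 ≈ 0.00081766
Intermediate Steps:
d(M, z) = 6*z
A(L) = L*(L + 1/L) (A(L) = (L + (1/L + 0*3))*L = (L + (1/L + 0))*L = (L + 1/L)*L = L*(L + 1/L))
1/(m(d(8 - 1*4, -9)) + A(-111 + 142)) = 1/(261 + (1 + (-111 + 142)**2)) = 1/(261 + (1 + 31**2)) = 1/(261 + (1 + 961)) = 1/(261 + 962) = 1/1223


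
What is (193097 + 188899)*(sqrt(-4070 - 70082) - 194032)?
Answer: -74119447872 + 763992*I*sqrt(18538) ≈ -7.412e+10 + 1.0402e+8*I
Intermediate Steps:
(193097 + 188899)*(sqrt(-4070 - 70082) - 194032) = 381996*(sqrt(-74152) - 194032) = 381996*(2*I*sqrt(18538) - 194032) = 381996*(-194032 + 2*I*sqrt(18538)) = -74119447872 + 763992*I*sqrt(18538)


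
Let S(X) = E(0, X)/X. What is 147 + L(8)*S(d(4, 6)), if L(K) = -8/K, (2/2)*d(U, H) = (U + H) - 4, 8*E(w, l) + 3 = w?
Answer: 2353/16 ≈ 147.06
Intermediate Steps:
E(w, l) = -3/8 + w/8
d(U, H) = -4 + H + U (d(U, H) = (U + H) - 4 = (H + U) - 4 = -4 + H + U)
S(X) = -3/(8*X) (S(X) = (-3/8 + (⅛)*0)/X = (-3/8 + 0)/X = -3/(8*X))
147 + L(8)*S(d(4, 6)) = 147 + (-8/8)*(-3/(8*(-4 + 6 + 4))) = 147 + (-8*⅛)*(-3/8/6) = 147 - (-3)/(8*6) = 147 - 1*(-1/16) = 147 + 1/16 = 2353/16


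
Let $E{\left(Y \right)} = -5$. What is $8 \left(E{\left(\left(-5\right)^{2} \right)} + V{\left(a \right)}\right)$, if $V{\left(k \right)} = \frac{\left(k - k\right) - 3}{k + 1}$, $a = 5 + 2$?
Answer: $-43$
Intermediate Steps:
$a = 7$
$V{\left(k \right)} = - \frac{3}{1 + k}$ ($V{\left(k \right)} = \frac{0 - 3}{1 + k} = - \frac{3}{1 + k}$)
$8 \left(E{\left(\left(-5\right)^{2} \right)} + V{\left(a \right)}\right) = 8 \left(-5 - \frac{3}{1 + 7}\right) = 8 \left(-5 - \frac{3}{8}\right) = 8 \left(- \frac{43}{8}\right) = -43$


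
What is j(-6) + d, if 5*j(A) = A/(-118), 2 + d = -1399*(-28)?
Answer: 11555153/295 ≈ 39170.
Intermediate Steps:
d = 39170 (d = -2 - 1399*(-28) = -2 + 39172 = 39170)
j(A) = -A/590 (j(A) = (A/(-118))/5 = (A*(-1/118))/5 = (-A/118)/5 = -A/590)
j(-6) + d = -1/590*(-6) + 39170 = 3/295 + 39170 = 11555153/295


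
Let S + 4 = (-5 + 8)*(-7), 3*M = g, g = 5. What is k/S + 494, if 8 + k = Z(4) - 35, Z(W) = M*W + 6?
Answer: 37141/75 ≈ 495.21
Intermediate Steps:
M = 5/3 (M = (⅓)*5 = 5/3 ≈ 1.6667)
Z(W) = 6 + 5*W/3 (Z(W) = 5*W/3 + 6 = 6 + 5*W/3)
S = -25 (S = -4 + (-5 + 8)*(-7) = -4 + 3*(-7) = -4 - 21 = -25)
k = -91/3 (k = -8 + ((6 + (5/3)*4) - 35) = -8 + ((6 + 20/3) - 35) = -8 + (38/3 - 35) = -8 - 67/3 = -91/3 ≈ -30.333)
k/S + 494 = -91/3/(-25) + 494 = -91/3*(-1/25) + 494 = 91/75 + 494 = 37141/75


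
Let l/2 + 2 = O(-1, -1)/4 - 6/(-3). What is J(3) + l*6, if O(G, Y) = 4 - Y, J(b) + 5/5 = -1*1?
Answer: 13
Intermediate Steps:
J(b) = -2 (J(b) = -1 - 1*1 = -1 - 1 = -2)
l = 5/2 (l = -4 + 2*((4 - 1*(-1))/4 - 6/(-3)) = -4 + 2*((4 + 1)*(¼) - 6*(-⅓)) = -4 + 2*(5*(¼) + 2) = -4 + 2*(5/4 + 2) = -4 + 2*(13/4) = -4 + 13/2 = 5/2 ≈ 2.5000)
J(3) + l*6 = -2 + (5/2)*6 = -2 + 15 = 13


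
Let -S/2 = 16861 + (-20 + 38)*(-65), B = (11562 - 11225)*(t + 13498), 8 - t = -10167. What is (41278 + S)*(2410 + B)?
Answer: 78972168056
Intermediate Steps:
t = 10175 (t = 8 - 1*(-10167) = 8 + 10167 = 10175)
B = 7977801 (B = (11562 - 11225)*(10175 + 13498) = 337*23673 = 7977801)
S = -31382 (S = -2*(16861 + (-20 + 38)*(-65)) = -2*(16861 + 18*(-65)) = -2*(16861 - 1170) = -2*15691 = -31382)
(41278 + S)*(2410 + B) = (41278 - 31382)*(2410 + 7977801) = 9896*7980211 = 78972168056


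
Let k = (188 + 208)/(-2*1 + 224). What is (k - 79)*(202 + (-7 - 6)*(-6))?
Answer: -799960/37 ≈ -21621.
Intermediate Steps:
k = 66/37 (k = 396/(-2 + 224) = 396/222 = 396*(1/222) = 66/37 ≈ 1.7838)
(k - 79)*(202 + (-7 - 6)*(-6)) = (66/37 - 79)*(202 + (-7 - 6)*(-6)) = -2857*(202 - 13*(-6))/37 = -2857*(202 + 78)/37 = -2857/37*280 = -799960/37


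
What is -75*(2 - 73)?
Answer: 5325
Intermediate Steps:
-75*(2 - 73) = -75*(-71) = 5325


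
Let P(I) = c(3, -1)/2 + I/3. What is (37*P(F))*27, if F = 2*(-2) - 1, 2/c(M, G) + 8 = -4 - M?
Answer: -8658/5 ≈ -1731.6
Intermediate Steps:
c(M, G) = 2/(-12 - M) (c(M, G) = 2/(-8 + (-4 - M)) = 2/(-12 - M))
F = -5 (F = -4 - 1 = -5)
P(I) = -1/15 + I/3 (P(I) = -2/(12 + 3)/2 + I/3 = -2/15*(½) + I*(⅓) = -2*1/15*(½) + I/3 = -2/15*½ + I/3 = -1/15 + I/3)
(37*P(F))*27 = (37*(-1/15 + (⅓)*(-5)))*27 = (37*(-1/15 - 5/3))*27 = (37*(-26/15))*27 = -962/15*27 = -8658/5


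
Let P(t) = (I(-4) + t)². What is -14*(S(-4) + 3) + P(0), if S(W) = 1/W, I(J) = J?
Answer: -45/2 ≈ -22.500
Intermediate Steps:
P(t) = (-4 + t)²
-14*(S(-4) + 3) + P(0) = -14*(1/(-4) + 3) + (-4 + 0)² = -14*(-¼ + 3) + (-4)² = -14*11/4 + 16 = -77/2 + 16 = -45/2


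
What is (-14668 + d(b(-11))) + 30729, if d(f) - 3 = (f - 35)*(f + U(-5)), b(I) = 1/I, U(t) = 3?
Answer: 1931392/121 ≈ 15962.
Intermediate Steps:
d(f) = 3 + (-35 + f)*(3 + f) (d(f) = 3 + (f - 35)*(f + 3) = 3 + (-35 + f)*(3 + f))
(-14668 + d(b(-11))) + 30729 = (-14668 + (-102 + (1/(-11))² - 32/(-11))) + 30729 = (-14668 + (-102 + (-1/11)² - 32*(-1/11))) + 30729 = (-14668 + (-102 + 1/121 + 32/11)) + 30729 = (-14668 - 11989/121) + 30729 = -1786817/121 + 30729 = 1931392/121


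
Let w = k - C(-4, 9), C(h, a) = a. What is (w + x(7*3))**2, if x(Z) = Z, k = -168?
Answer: 24336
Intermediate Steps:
w = -177 (w = -168 - 1*9 = -168 - 9 = -177)
(w + x(7*3))**2 = (-177 + 7*3)**2 = (-177 + 21)**2 = (-156)**2 = 24336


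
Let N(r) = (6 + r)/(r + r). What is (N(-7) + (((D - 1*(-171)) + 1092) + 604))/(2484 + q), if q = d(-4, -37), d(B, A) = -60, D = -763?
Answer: 15457/33936 ≈ 0.45547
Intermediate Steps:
N(r) = (6 + r)/(2*r) (N(r) = (6 + r)/((2*r)) = (6 + r)*(1/(2*r)) = (6 + r)/(2*r))
q = -60
(N(-7) + (((D - 1*(-171)) + 1092) + 604))/(2484 + q) = ((½)*(6 - 7)/(-7) + (((-763 - 1*(-171)) + 1092) + 604))/(2484 - 60) = ((½)*(-⅐)*(-1) + (((-763 + 171) + 1092) + 604))/2424 = (1/14 + ((-592 + 1092) + 604))*(1/2424) = (1/14 + (500 + 604))*(1/2424) = (1/14 + 1104)*(1/2424) = (15457/14)*(1/2424) = 15457/33936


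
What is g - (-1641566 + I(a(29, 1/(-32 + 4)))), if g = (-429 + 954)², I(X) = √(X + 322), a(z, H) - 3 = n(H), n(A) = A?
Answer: 1917191 - 3*√7077/14 ≈ 1.9172e+6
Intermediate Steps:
a(z, H) = 3 + H
I(X) = √(322 + X)
g = 275625 (g = 525² = 275625)
g - (-1641566 + I(a(29, 1/(-32 + 4)))) = 275625 - (-1641566 + √(322 + (3 + 1/(-32 + 4)))) = 275625 - (-1641566 + √(322 + (3 + 1/(-28)))) = 275625 - (-1641566 + √(322 + (3 - 1/28))) = 275625 - (-1641566 + √(322 + 83/28)) = 275625 - (-1641566 + √(9099/28)) = 275625 - (-1641566 + 3*√7077/14) = 275625 + (1641566 - 3*√7077/14) = 1917191 - 3*√7077/14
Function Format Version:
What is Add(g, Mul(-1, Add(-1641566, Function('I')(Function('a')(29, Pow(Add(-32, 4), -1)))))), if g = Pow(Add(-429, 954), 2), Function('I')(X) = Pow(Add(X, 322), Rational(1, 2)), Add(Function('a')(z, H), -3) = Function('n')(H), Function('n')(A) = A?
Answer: Add(1917191, Mul(Rational(-3, 14), Pow(7077, Rational(1, 2)))) ≈ 1.9172e+6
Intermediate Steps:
Function('a')(z, H) = Add(3, H)
Function('I')(X) = Pow(Add(322, X), Rational(1, 2))
g = 275625 (g = Pow(525, 2) = 275625)
Add(g, Mul(-1, Add(-1641566, Function('I')(Function('a')(29, Pow(Add(-32, 4), -1)))))) = Add(275625, Mul(-1, Add(-1641566, Pow(Add(322, Add(3, Pow(Add(-32, 4), -1))), Rational(1, 2))))) = Add(275625, Mul(-1, Add(-1641566, Pow(Add(322, Add(3, Pow(-28, -1))), Rational(1, 2))))) = Add(275625, Mul(-1, Add(-1641566, Pow(Add(322, Add(3, Rational(-1, 28))), Rational(1, 2))))) = Add(275625, Mul(-1, Add(-1641566, Pow(Add(322, Rational(83, 28)), Rational(1, 2))))) = Add(275625, Mul(-1, Add(-1641566, Pow(Rational(9099, 28), Rational(1, 2))))) = Add(275625, Mul(-1, Add(-1641566, Mul(Rational(3, 14), Pow(7077, Rational(1, 2)))))) = Add(275625, Add(1641566, Mul(Rational(-3, 14), Pow(7077, Rational(1, 2))))) = Add(1917191, Mul(Rational(-3, 14), Pow(7077, Rational(1, 2))))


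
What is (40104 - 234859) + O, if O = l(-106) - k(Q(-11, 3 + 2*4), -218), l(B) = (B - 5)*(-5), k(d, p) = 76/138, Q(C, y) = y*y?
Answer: -13399838/69 ≈ -1.9420e+5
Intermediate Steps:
Q(C, y) = y²
k(d, p) = 38/69 (k(d, p) = 76*(1/138) = 38/69)
l(B) = 25 - 5*B (l(B) = (-5 + B)*(-5) = 25 - 5*B)
O = 38257/69 (O = (25 - 5*(-106)) - 1*38/69 = (25 + 530) - 38/69 = 555 - 38/69 = 38257/69 ≈ 554.45)
(40104 - 234859) + O = (40104 - 234859) + 38257/69 = -194755 + 38257/69 = -13399838/69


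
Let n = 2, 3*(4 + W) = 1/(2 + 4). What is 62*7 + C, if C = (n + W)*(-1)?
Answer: 7847/18 ≈ 435.94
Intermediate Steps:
W = -71/18 (W = -4 + 1/(3*(2 + 4)) = -4 + (1/3)/6 = -4 + (1/3)*(1/6) = -4 + 1/18 = -71/18 ≈ -3.9444)
C = 35/18 (C = (2 - 71/18)*(-1) = -35/18*(-1) = 35/18 ≈ 1.9444)
62*7 + C = 62*7 + 35/18 = 434 + 35/18 = 7847/18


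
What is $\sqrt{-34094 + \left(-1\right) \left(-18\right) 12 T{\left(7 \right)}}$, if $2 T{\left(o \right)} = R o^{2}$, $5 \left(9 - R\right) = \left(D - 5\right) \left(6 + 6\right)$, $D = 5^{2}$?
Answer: $i \sqrt{240482} \approx 490.39 i$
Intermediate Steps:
$D = 25$
$R = -39$ ($R = 9 - \frac{\left(25 - 5\right) \left(6 + 6\right)}{5} = 9 - \frac{20 \cdot 12}{5} = 9 - 48 = -39$)
$T{\left(o \right)} = - \frac{39 o^{2}}{2}$ ($T{\left(o \right)} = \frac{\left(-39\right) o^{2}}{2} = - \frac{39 o^{2}}{2}$)
$\sqrt{-34094 + \left(-1\right) \left(-18\right) 12 T{\left(7 \right)}} = \sqrt{-34094 + \left(-1\right) \left(-18\right) 12 \left(- \frac{39 \cdot 7^{2}}{2}\right)} = \sqrt{-34094 + 18 \cdot 12 \left(\left(- \frac{39}{2}\right) 49\right)} = \sqrt{-34094 + 216 \left(- \frac{1911}{2}\right)} = \sqrt{-34094 - 206388} = \sqrt{-240482} = i \sqrt{240482}$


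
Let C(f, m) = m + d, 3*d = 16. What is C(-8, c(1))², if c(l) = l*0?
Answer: 256/9 ≈ 28.444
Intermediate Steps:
c(l) = 0
d = 16/3 (d = (⅓)*16 = 16/3 ≈ 5.3333)
C(f, m) = 16/3 + m (C(f, m) = m + 16/3 = 16/3 + m)
C(-8, c(1))² = (16/3 + 0)² = (16/3)² = 256/9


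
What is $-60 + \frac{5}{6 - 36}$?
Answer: $- \frac{361}{6} \approx -60.167$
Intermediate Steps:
$-60 + \frac{5}{6 - 36} = -60 + \frac{5}{-30} = -60 + 5 \left(- \frac{1}{30}\right) = -60 - \frac{1}{6} = - \frac{361}{6}$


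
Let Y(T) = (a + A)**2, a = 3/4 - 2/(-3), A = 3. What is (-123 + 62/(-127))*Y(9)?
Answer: -44053547/18288 ≈ -2408.9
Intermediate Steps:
a = 17/12 (a = 3*(1/4) - 2*(-1/3) = 3/4 + 2/3 = 17/12 ≈ 1.4167)
Y(T) = 2809/144 (Y(T) = (17/12 + 3)**2 = (53/12)**2 = 2809/144)
(-123 + 62/(-127))*Y(9) = (-123 + 62/(-127))*(2809/144) = (-123 + 62*(-1/127))*(2809/144) = (-123 - 62/127)*(2809/144) = -15683/127*2809/144 = -44053547/18288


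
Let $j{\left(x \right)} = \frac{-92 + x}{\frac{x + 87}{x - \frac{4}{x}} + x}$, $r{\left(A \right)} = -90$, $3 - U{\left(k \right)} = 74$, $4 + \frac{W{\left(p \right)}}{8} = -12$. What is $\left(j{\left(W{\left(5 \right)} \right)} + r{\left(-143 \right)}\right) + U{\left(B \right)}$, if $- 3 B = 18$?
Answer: $- \frac{20819407}{130712} \approx -159.28$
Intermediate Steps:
$B = -6$ ($B = \left(- \frac{1}{3}\right) 18 = -6$)
$W{\left(p \right)} = -128$ ($W{\left(p \right)} = -32 + 8 \left(-12\right) = -32 - 96 = -128$)
$U{\left(k \right)} = -71$ ($U{\left(k \right)} = 3 - 74 = -71$)
$j{\left(x \right)} = \frac{-92 + x}{x + \frac{87 + x}{x - \frac{4}{x}}}$ ($j{\left(x \right)} = \frac{-92 + x}{\frac{87 + x}{x - \frac{4}{x}} + x} = \frac{-92 + x}{x + \frac{87 + x}{x - \frac{4}{x}}}$)
$\left(j{\left(W{\left(5 \right)} \right)} + r{\left(-143 \right)}\right) + U{\left(B \right)} = \left(\frac{368 + \left(-128\right)^{3} - 92 \left(-128\right)^{2} - -512}{\left(-128\right) \left(83 - 128 + \left(-128\right)^{2}\right)} - 90\right) - 71 = \left(- \frac{368 - 2097152 - 1507328 + 512}{128 \left(83 - 128 + 16384\right)} - 90\right) - 71 = \left(- \frac{368 - 2097152 - 1507328 + 512}{128 \cdot 16339} - 90\right) - 71 = \left(\left(- \frac{1}{128}\right) \frac{1}{16339} \left(-3603600\right) - 90\right) - 71 = \left(\frac{225225}{130712} - 90\right) - 71 = - \frac{11538855}{130712} - 71 = - \frac{20819407}{130712}$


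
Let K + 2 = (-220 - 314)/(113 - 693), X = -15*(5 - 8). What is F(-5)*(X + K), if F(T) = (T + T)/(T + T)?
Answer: 12737/290 ≈ 43.921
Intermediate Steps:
X = 45 (X = -15*(-3) = 45)
F(T) = 1 (F(T) = (2*T)/((2*T)) = (2*T)*(1/(2*T)) = 1)
K = -313/290 (K = -2 + (-220 - 314)/(113 - 693) = -2 - 534/(-580) = -2 - 534*(-1/580) = -2 + 267/290 = -313/290 ≈ -1.0793)
F(-5)*(X + K) = 1*(45 - 313/290) = 1*(12737/290) = 12737/290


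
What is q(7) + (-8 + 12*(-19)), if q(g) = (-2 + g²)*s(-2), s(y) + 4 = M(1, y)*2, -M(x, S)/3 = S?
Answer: 140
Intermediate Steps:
M(x, S) = -3*S
s(y) = -4 - 6*y (s(y) = -4 - 3*y*2 = -4 - 6*y)
q(g) = -16 + 8*g² (q(g) = (-2 + g²)*(-4 - 6*(-2)) = (-2 + g²)*(-4 + 12) = (-2 + g²)*8 = -16 + 8*g²)
q(7) + (-8 + 12*(-19)) = (-16 + 8*7²) + (-8 + 12*(-19)) = (-16 + 8*49) + (-8 - 228) = (-16 + 392) - 236 = 376 - 236 = 140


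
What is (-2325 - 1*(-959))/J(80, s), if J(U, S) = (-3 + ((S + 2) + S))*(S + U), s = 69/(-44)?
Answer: 1322288/314041 ≈ 4.2106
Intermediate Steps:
s = -69/44 (s = 69*(-1/44) = -69/44 ≈ -1.5682)
J(U, S) = (-1 + 2*S)*(S + U) (J(U, S) = (-3 + ((2 + S) + S))*(S + U) = (-3 + (2 + 2*S))*(S + U) = (-1 + 2*S)*(S + U))
(-2325 - 1*(-959))/J(80, s) = (-2325 - 1*(-959))/(-1*(-69/44) - 1*80 + 2*(-69/44)² + 2*(-69/44)*80) = (-2325 + 959)/(69/44 - 80 + 2*(4761/1936) - 2760/11) = -1366/(69/44 - 80 + 4761/968 - 2760/11) = -1366/(-314041/968) = -1366*(-968/314041) = 1322288/314041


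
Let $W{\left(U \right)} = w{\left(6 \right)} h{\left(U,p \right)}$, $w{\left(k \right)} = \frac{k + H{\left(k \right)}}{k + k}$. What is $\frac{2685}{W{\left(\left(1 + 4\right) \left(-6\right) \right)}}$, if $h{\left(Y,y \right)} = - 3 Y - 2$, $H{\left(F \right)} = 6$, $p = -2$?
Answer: $\frac{2685}{88} \approx 30.511$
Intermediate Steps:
$h{\left(Y,y \right)} = -2 - 3 Y$
$w{\left(k \right)} = \frac{6 + k}{2 k}$ ($w{\left(k \right)} = \frac{k + 6}{k + k} = \frac{6 + k}{2 k}$)
$W{\left(U \right)} = -2 - 3 U$ ($W{\left(U \right)} = \frac{6 + 6}{2 \cdot 6} \left(-2 - 3 U\right) = \frac{1}{2} \cdot \frac{1}{6} \cdot 12 \left(-2 - 3 U\right) = 1 \left(-2 - 3 U\right) = -2 - 3 U$)
$\frac{2685}{W{\left(\left(1 + 4\right) \left(-6\right) \right)}} = \frac{2685}{-2 - 3 \left(1 + 4\right) \left(-6\right)} = \frac{2685}{-2 - 3 \cdot 5 \left(-6\right)} = \frac{2685}{-2 - -90} = \frac{2685}{-2 + 90} = \frac{2685}{88}$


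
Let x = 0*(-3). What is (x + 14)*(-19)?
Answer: -266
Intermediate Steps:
x = 0
(x + 14)*(-19) = (0 + 14)*(-19) = 14*(-19) = -266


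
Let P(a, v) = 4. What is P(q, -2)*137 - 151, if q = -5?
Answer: 397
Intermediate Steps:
P(q, -2)*137 - 151 = 4*137 - 151 = 548 - 151 = 397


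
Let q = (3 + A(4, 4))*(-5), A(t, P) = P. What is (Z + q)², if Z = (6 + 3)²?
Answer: 2116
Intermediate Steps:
q = -35 (q = (3 + 4)*(-5) = 7*(-5) = -35)
Z = 81 (Z = 9² = 81)
(Z + q)² = (81 - 35)² = 46² = 2116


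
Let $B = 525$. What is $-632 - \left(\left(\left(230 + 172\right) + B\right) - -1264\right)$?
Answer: $-2823$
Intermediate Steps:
$-632 - \left(\left(\left(230 + 172\right) + B\right) - -1264\right) = -632 - \left(\left(\left(230 + 172\right) + 525\right) - -1264\right) = -632 - \left(\left(402 + 525\right) + 1264\right) = -632 - \left(927 + 1264\right) = -632 - 2191 = -2823$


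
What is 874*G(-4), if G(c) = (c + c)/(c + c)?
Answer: 874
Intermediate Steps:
G(c) = 1 (G(c) = (2*c)/((2*c)) = (2*c)*(1/(2*c)) = 1)
874*G(-4) = 874*1 = 874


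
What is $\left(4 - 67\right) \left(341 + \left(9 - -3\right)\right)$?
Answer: $-22239$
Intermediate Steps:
$\left(4 - 67\right) \left(341 + \left(9 - -3\right)\right) = - 63 \left(341 + \left(9 + 3\right)\right) = - 63 \left(341 + 12\right) = \left(-63\right) 353 = -22239$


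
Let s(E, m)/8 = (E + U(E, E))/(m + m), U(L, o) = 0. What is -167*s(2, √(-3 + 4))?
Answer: -1336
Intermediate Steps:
s(E, m) = 4*E/m (s(E, m) = 8*((E + 0)/(m + m)) = 8*(E/((2*m))) = 8*(E*(1/(2*m))) = 8*(E/(2*m)) = 4*E/m)
-167*s(2, √(-3 + 4)) = -668*2/(√(-3 + 4)) = -668*2/(√1) = -668*2/1 = -668*2 = -167*8 = -1336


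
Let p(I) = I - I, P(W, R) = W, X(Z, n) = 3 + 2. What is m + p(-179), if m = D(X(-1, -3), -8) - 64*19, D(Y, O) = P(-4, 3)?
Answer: -1220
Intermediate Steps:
X(Z, n) = 5
D(Y, O) = -4
p(I) = 0
m = -1220 (m = -4 - 64*19 = -4 - 1216 = -1220)
m + p(-179) = -1220 + 0 = -1220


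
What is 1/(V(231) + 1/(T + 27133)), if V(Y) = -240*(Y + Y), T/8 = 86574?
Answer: -719725/79803107999 ≈ -9.0188e-6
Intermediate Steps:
T = 692592 (T = 8*86574 = 692592)
V(Y) = -480*Y
1/(V(231) + 1/(T + 27133)) = 1/(-480*231 + 1/(692592 + 27133)) = 1/(-110880 + 1/719725) = 1/(-79803107999/719725) = -719725/79803107999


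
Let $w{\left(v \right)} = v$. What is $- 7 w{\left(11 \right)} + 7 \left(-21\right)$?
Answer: $-224$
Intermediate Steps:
$- 7 w{\left(11 \right)} + 7 \left(-21\right) = \left(-7\right) 11 + 7 \left(-21\right) = -77 - 147 = -224$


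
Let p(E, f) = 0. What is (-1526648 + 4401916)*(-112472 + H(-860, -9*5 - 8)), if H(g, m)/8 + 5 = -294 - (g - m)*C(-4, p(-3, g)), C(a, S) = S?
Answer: -330264783552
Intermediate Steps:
H(g, m) = -2392 (H(g, m) = -40 + 8*(-294 - (g - m)*0) = -40 + 8*(-294 - 1*0) = -40 + 8*(-294 + 0) = -40 + 8*(-294) = -40 - 2352 = -2392)
(-1526648 + 4401916)*(-112472 + H(-860, -9*5 - 8)) = (-1526648 + 4401916)*(-112472 - 2392) = 2875268*(-114864) = -330264783552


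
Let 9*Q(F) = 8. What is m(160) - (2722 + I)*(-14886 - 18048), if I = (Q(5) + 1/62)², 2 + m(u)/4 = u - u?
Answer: 4653507000185/51894 ≈ 8.9673e+7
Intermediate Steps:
m(u) = -8 (m(u) = -8 + 4*(u - u) = -8 + 4*0 = -8 + 0 = -8)
Q(F) = 8/9 (Q(F) = (⅑)*8 = 8/9)
I = 255025/311364 (I = (8/9 + 1/62)² = (505/558)² = 255025/311364 ≈ 0.81906)
m(160) - (2722 + I)*(-14886 - 18048) = -8 - (2722 + 255025/311364)*(-14886 - 18048) = -8 - 847787833*(-32934)/311364 = -8 - 1*(-4653507415337/51894) = -8 + 4653507415337/51894 = 4653507000185/51894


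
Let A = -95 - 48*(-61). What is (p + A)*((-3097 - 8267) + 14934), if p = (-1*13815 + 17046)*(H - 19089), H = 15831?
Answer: -37569841050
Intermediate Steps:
A = 2833 (A = -95 + 2928 = 2833)
p = -10526598 (p = (-1*13815 + 17046)*(15831 - 19089) = (-13815 + 17046)*(-3258) = 3231*(-3258) = -10526598)
(p + A)*((-3097 - 8267) + 14934) = (-10526598 + 2833)*((-3097 - 8267) + 14934) = -10523765*(-11364 + 14934) = -10523765*3570 = -37569841050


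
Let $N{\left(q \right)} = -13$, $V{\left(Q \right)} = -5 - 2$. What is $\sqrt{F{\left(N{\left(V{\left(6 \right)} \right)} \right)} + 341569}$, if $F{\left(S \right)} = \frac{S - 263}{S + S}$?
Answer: $\frac{\sqrt{57726955}}{13} \approx 584.45$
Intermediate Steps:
$V{\left(Q \right)} = -7$
$F{\left(S \right)} = \frac{-263 + S}{2 S}$
$\sqrt{F{\left(N{\left(V{\left(6 \right)} \right)} \right)} + 341569} = \sqrt{\frac{-263 - 13}{2 \left(-13\right)} + 341569} = \sqrt{\frac{1}{2} \left(- \frac{1}{13}\right) \left(-276\right) + 341569} = \sqrt{\frac{138}{13} + 341569} = \sqrt{\frac{4440535}{13}} = \frac{\sqrt{57726955}}{13}$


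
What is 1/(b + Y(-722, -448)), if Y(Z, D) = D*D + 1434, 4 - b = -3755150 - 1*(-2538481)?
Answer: 1/1418811 ≈ 7.0482e-7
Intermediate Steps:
b = 1216673 (b = 4 - (-3755150 - 1*(-2538481)) = 4 - (-3755150 + 2538481) = 4 - 1*(-1216669) = 4 + 1216669 = 1216673)
Y(Z, D) = 1434 + D² (Y(Z, D) = D² + 1434 = 1434 + D²)
1/(b + Y(-722, -448)) = 1/(1216673 + (1434 + (-448)²)) = 1/(1216673 + (1434 + 200704)) = 1/(1216673 + 202138) = 1/1418811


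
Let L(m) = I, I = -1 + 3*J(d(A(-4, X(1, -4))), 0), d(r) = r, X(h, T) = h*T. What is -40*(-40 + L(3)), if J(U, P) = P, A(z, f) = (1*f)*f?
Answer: 1640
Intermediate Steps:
X(h, T) = T*h
A(z, f) = f**2 (A(z, f) = f*f = f**2)
I = -1 (I = -1 + 3*0 = -1 + 0 = -1)
L(m) = -1
-40*(-40 + L(3)) = -40*(-40 - 1) = -40*(-41) = 1640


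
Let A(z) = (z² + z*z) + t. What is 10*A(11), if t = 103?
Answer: 3450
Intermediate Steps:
A(z) = 103 + 2*z² (A(z) = (z² + z*z) + 103 = (z² + z²) + 103 = 2*z² + 103 = 103 + 2*z²)
10*A(11) = 10*(103 + 2*11²) = 10*(103 + 2*121) = 10*(103 + 242) = 10*345 = 3450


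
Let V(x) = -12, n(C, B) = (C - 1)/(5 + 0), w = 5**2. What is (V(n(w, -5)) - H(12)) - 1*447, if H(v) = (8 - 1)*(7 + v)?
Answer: -592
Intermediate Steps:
w = 25
n(C, B) = -1/5 + C/5 (n(C, B) = (-1 + C)/5 = (-1 + C)*(1/5) = -1/5 + C/5)
H(v) = 49 + 7*v (H(v) = 7*(7 + v) = 49 + 7*v)
(V(n(w, -5)) - H(12)) - 1*447 = (-12 - (49 + 7*12)) - 1*447 = (-12 - (49 + 84)) - 447 = (-12 - 1*133) - 447 = (-12 - 133) - 447 = -145 - 447 = -592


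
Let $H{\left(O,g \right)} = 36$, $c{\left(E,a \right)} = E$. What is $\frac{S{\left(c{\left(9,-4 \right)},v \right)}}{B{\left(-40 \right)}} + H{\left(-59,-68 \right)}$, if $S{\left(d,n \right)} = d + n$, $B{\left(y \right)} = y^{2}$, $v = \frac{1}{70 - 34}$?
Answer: $\frac{82957}{2304} \approx 36.006$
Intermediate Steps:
$v = \frac{1}{36} \approx 0.027778$
$\frac{S{\left(c{\left(9,-4 \right)},v \right)}}{B{\left(-40 \right)}} + H{\left(-59,-68 \right)} = \frac{9 + \frac{1}{36}}{\left(-40\right)^{2}} + 36 = \frac{325}{36 \cdot 1600} + 36 = \frac{325}{36} \cdot \frac{1}{1600} + 36 = \frac{13}{2304} + 36 = \frac{82957}{2304}$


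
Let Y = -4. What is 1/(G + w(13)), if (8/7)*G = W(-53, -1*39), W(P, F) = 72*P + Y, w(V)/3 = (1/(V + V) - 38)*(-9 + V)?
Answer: -26/98749 ≈ -0.00026329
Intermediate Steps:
w(V) = 3*(-38 + 1/(2*V))*(-9 + V) (w(V) = 3*((1/(V + V) - 38)*(-9 + V)) = 3*((1/(2*V) - 38)*(-9 + V)) = 3*((-38 + 1/(2*V))*(-9 + V)) = 3*(-38 + 1/(2*V))*(-9 + V))
W(P, F) = -4 + 72*P (W(P, F) = 72*P - 4 = -4 + 72*P)
G = -6685/2 (G = 7*(-4 + 72*(-53))/8 = 7*(-4 - 3816)/8 = (7/8)*(-3820) = -6685/2 ≈ -3342.5)
1/(G + w(13)) = 1/(-6685/2 + (2055/2 - 114*13 - 27/2/13)) = 1/(-6685/2 + (2055/2 - 1482 - 27/2*1/13)) = 1/(-6685/2 + (2055/2 - 1482 - 27/26)) = 1/(-6685/2 - 5922/13) = 1/(-98749/26) = -26/98749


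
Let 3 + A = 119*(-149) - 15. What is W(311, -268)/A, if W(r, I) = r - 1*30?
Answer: -281/17749 ≈ -0.015832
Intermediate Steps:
W(r, I) = -30 + r (W(r, I) = r - 30 = -30 + r)
A = -17749 (A = -3 + (119*(-149) - 15) = -3 + (-17731 - 15) = -3 - 17746 = -17749)
W(311, -268)/A = (-30 + 311)/(-17749) = 281*(-1/17749) = -281/17749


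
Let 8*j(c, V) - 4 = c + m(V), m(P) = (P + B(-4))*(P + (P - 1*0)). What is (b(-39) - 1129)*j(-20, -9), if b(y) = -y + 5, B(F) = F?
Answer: -118265/4 ≈ -29566.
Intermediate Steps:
b(y) = 5 - y
m(P) = 2*P*(-4 + P) (m(P) = (P - 4)*(P + (P - 1*0)) = (-4 + P)*(P + (P + 0)) = (-4 + P)*(P + P) = (-4 + P)*(2*P) = 2*P*(-4 + P))
j(c, V) = ½ + c/8 + V*(-4 + V)/4 (j(c, V) = ½ + (c + 2*V*(-4 + V))/8 = ½ + (c/8 + V*(-4 + V)/4) = ½ + c/8 + V*(-4 + V)/4)
(b(-39) - 1129)*j(-20, -9) = ((5 - 1*(-39)) - 1129)*(½ + (⅛)*(-20) + (¼)*(-9)*(-4 - 9)) = ((5 + 39) - 1129)*(½ - 5/2 + (¼)*(-9)*(-13)) = (44 - 1129)*(½ - 5/2 + 117/4) = -1085*109/4 = -118265/4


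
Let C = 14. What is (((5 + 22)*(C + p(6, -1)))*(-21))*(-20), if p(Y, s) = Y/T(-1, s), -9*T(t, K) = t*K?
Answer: -453600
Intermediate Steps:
T(t, K) = -K*t/9 (T(t, K) = -t*K/9 = -K*t/9)
p(Y, s) = 9*Y/s (p(Y, s) = Y/((-1/9*s*(-1))) = Y/((s/9)) = Y*(9/s) = 9*Y/s)
(((5 + 22)*(C + p(6, -1)))*(-21))*(-20) = (((5 + 22)*(14 + 9*6/(-1)))*(-21))*(-20) = ((27*(14 + 9*6*(-1)))*(-21))*(-20) = ((27*(14 - 54))*(-21))*(-20) = ((27*(-40))*(-21))*(-20) = -1080*(-21)*(-20) = 22680*(-20) = -453600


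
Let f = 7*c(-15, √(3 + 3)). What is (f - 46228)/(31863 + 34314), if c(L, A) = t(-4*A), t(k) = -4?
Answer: -46256/66177 ≈ -0.69897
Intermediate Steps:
c(L, A) = -4
f = -28 (f = 7*(-4) = -28)
(f - 46228)/(31863 + 34314) = (-28 - 46228)/(31863 + 34314) = -46256/66177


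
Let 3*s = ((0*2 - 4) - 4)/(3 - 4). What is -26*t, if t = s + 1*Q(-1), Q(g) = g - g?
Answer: -208/3 ≈ -69.333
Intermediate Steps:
Q(g) = 0
s = 8/3 (s = (((0*2 - 4) - 4)/(3 - 4))/3 = (((0 - 4) - 4)/(-1))/3 = ((-4 - 4)*(-1))/3 = (-8*(-1))/3 = (⅓)*8 = 8/3 ≈ 2.6667)
t = 8/3 (t = 8/3 + 1*0 = 8/3 + 0 = 8/3 ≈ 2.6667)
-26*t = -26*8/3 = -208/3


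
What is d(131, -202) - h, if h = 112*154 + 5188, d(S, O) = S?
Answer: -22305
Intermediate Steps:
h = 22436 (h = 17248 + 5188 = 22436)
d(131, -202) - h = 131 - 1*22436 = 131 - 22436 = -22305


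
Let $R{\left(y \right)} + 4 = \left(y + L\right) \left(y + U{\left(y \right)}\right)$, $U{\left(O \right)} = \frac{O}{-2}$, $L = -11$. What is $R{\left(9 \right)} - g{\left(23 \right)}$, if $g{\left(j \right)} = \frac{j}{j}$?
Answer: $-14$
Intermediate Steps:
$U{\left(O \right)} = - \frac{O}{2}$ ($U{\left(O \right)} = O \left(- \frac{1}{2}\right) = - \frac{O}{2}$)
$g{\left(j \right)} = 1$
$R{\left(y \right)} = -4 + \frac{y \left(-11 + y\right)}{2}$ ($R{\left(y \right)} = -4 + \left(y - 11\right) \left(y - \frac{y}{2}\right) = -4 + \left(-11 + y\right) \frac{y}{2} = -4 + \frac{y \left(-11 + y\right)}{2}$)
$R{\left(9 \right)} - g{\left(23 \right)} = \left(-4 + \frac{9^{2}}{2} - \frac{99}{2}\right) - 1 = \left(-4 + \frac{1}{2} \cdot 81 - \frac{99}{2}\right) - 1 = \left(-4 + \frac{81}{2} - \frac{99}{2}\right) - 1 = -13 - 1 = -14$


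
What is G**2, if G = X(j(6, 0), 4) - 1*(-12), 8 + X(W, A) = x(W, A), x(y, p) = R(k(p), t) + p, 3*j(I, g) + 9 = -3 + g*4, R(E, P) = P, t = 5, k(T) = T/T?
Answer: 169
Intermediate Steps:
k(T) = 1
j(I, g) = -4 + 4*g/3 (j(I, g) = -3 + (-3 + g*4)/3 = -3 + (-3 + 4*g)/3 = -3 + (-1 + 4*g/3) = -4 + 4*g/3)
x(y, p) = 5 + p
X(W, A) = -3 + A (X(W, A) = -8 + (5 + A) = -3 + A)
G = 13 (G = (-3 + 4) - 1*(-12) = 1 + 12 = 13)
G**2 = 13**2 = 169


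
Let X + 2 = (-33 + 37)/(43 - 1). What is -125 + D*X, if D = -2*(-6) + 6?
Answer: -1115/7 ≈ -159.29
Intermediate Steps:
D = 18 (D = 12 + 6 = 18)
X = -40/21 (X = -2 + (-33 + 37)/(43 - 1) = -2 + 4/42 = -2 + 4*(1/42) = -2 + 2/21 = -40/21 ≈ -1.9048)
-125 + D*X = -125 + 18*(-40/21) = -125 - 240/7 = -1115/7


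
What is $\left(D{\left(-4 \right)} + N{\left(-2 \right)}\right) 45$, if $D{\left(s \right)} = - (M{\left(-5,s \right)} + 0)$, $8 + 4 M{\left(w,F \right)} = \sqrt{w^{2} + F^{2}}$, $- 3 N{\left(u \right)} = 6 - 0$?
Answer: $- \frac{45 \sqrt{41}}{4} \approx -72.035$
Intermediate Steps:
$N{\left(u \right)} = -2$ ($N{\left(u \right)} = - \frac{6 - 0}{3} = - \frac{6 + 0}{3} = \left(- \frac{1}{3}\right) 6 = -2$)
$M{\left(w,F \right)} = -2 + \frac{\sqrt{F^{2} + w^{2}}}{4}$ ($M{\left(w,F \right)} = -2 + \frac{\sqrt{w^{2} + F^{2}}}{4} = -2 + \frac{\sqrt{F^{2} + w^{2}}}{4}$)
$D{\left(s \right)} = 2 - \frac{\sqrt{25 + s^{2}}}{4}$ ($D{\left(s \right)} = - (\left(-2 + \frac{\sqrt{s^{2} + \left(-5\right)^{2}}}{4}\right) + 0) = - (\left(-2 + \frac{\sqrt{s^{2} + 25}}{4}\right) + 0) = - (\left(-2 + \frac{\sqrt{25 + s^{2}}}{4}\right) + 0) = - (-2 + \frac{\sqrt{25 + s^{2}}}{4}) = 2 - \frac{\sqrt{25 + s^{2}}}{4}$)
$\left(D{\left(-4 \right)} + N{\left(-2 \right)}\right) 45 = \left(\left(2 - \frac{\sqrt{25 + \left(-4\right)^{2}}}{4}\right) - 2\right) 45 = \left(\left(2 - \frac{\sqrt{25 + 16}}{4}\right) - 2\right) 45 = \left(\left(2 - \frac{\sqrt{41}}{4}\right) - 2\right) 45 = - \frac{\sqrt{41}}{4} \cdot 45 = - \frac{45 \sqrt{41}}{4}$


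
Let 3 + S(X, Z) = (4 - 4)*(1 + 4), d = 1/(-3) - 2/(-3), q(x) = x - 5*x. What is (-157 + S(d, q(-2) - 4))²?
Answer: 25600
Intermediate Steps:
q(x) = -4*x
d = ⅓ (d = 1*(-⅓) - 2*(-⅓) = -⅓ + ⅔ = ⅓ ≈ 0.33333)
S(X, Z) = -3 (S(X, Z) = -3 + (4 - 4)*(1 + 4) = -3 + 0*5 = -3 + 0 = -3)
(-157 + S(d, q(-2) - 4))² = (-157 - 3)² = (-160)² = 25600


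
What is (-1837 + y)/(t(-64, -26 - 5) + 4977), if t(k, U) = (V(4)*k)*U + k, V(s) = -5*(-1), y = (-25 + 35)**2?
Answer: -1737/14833 ≈ -0.11710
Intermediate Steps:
y = 100 (y = 10**2 = 100)
V(s) = 5
t(k, U) = k + 5*U*k (t(k, U) = (5*k)*U + k = 5*U*k + k = k + 5*U*k)
(-1837 + y)/(t(-64, -26 - 5) + 4977) = (-1837 + 100)/(-64*(1 + 5*(-26 - 5)) + 4977) = -1737/(-64*(1 + 5*(-31)) + 4977) = -1737/(-64*(1 - 155) + 4977) = -1737/(-64*(-154) + 4977) = -1737/(9856 + 4977) = -1737/14833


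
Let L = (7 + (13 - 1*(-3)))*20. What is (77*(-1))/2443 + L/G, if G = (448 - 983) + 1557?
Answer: 74649/178339 ≈ 0.41858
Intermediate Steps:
L = 460 (L = (7 + (13 + 3))*20 = (7 + 16)*20 = 23*20 = 460)
G = 1022 (G = -535 + 1557 = 1022)
(77*(-1))/2443 + L/G = (77*(-1))/2443 + 460/1022 = -77*1/2443 + 460*(1/1022) = -11/349 + 230/511 = 74649/178339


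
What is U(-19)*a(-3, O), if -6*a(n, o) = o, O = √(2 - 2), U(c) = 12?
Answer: 0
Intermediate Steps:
O = 0 (O = √0 = 0)
a(n, o) = -o/6
U(-19)*a(-3, O) = 12*(-⅙*0) = 12*0 = 0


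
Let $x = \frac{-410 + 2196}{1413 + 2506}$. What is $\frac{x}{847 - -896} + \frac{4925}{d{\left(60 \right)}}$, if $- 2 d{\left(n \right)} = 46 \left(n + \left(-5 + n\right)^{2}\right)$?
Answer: $- \frac{6703009619}{96936124047} \approx -0.069149$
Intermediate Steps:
$d{\left(n \right)} = - 23 n - 23 \left(-5 + n\right)^{2}$ ($d{\left(n \right)} = - \frac{46 \left(n + \left(-5 + n\right)^{2}\right)}{2} = - \frac{46 n + 46 \left(-5 + n\right)^{2}}{2} = - 23 n - 23 \left(-5 + n\right)^{2}$)
$x = \frac{1786}{3919} \approx 0.45573$
$\frac{x}{847 - -896} + \frac{4925}{d{\left(60 \right)}} = \frac{1786}{3919 \left(847 - -896\right)} + \frac{4925}{\left(-23\right) 60 - 23 \left(-5 + 60\right)^{2}} = \frac{1786}{3919 \left(847 + 896\right)} + \frac{4925}{-1380 - 23 \cdot 55^{2}} = \frac{1786}{3919 \cdot 1743} + \frac{4925}{-1380 - 69575} = \frac{1786}{3919} \cdot \frac{1}{1743} + \frac{4925}{-1380 - 69575} = \frac{1786}{6830817} + \frac{4925}{-70955} = \frac{1786}{6830817} + 4925 \left(- \frac{1}{70955}\right) = \frac{1786}{6830817} - \frac{985}{14191} = - \frac{6703009619}{96936124047}$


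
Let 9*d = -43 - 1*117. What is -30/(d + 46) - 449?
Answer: -57158/127 ≈ -450.06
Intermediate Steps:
d = -160/9 (d = (-43 - 1*117)/9 = (-43 - 117)/9 = (⅑)*(-160) = -160/9 ≈ -17.778)
-30/(d + 46) - 449 = -30/(-160/9 + 46) - 449 = -30/254/9 - 449 = -30*9/254 - 449 = -135/127 - 449 = -57158/127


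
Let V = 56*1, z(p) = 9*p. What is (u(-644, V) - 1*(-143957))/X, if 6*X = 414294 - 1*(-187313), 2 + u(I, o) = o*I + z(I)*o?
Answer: -1300110/601607 ≈ -2.1611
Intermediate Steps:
V = 56
u(I, o) = -2 + 10*I*o (u(I, o) = -2 + (o*I + (9*I)*o) = -2 + (I*o + 9*I*o) = -2 + 10*I*o)
X = 601607/6 (X = (414294 - 1*(-187313))/6 = (414294 + 187313)/6 = (1/6)*601607 = 601607/6 ≈ 1.0027e+5)
(u(-644, V) - 1*(-143957))/X = ((-2 + 10*(-644)*56) - 1*(-143957))/(601607/6) = ((-2 - 360640) + 143957)*(6/601607) = (-360642 + 143957)*(6/601607) = -216685*6/601607 = -1300110/601607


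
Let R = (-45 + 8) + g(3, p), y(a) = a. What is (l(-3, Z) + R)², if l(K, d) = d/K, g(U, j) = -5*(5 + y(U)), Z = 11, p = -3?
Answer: 58564/9 ≈ 6507.1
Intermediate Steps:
g(U, j) = -25 - 5*U (g(U, j) = -5*(5 + U) = -25 - 5*U)
R = -77 (R = (-45 + 8) + (-25 - 5*3) = -37 + (-25 - 15) = -37 - 40 = -77)
(l(-3, Z) + R)² = (11/(-3) - 77)² = (11*(-⅓) - 77)² = (-11/3 - 77)² = (-242/3)² = 58564/9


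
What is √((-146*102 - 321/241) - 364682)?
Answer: I*√22046114855/241 ≈ 616.1*I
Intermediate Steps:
√((-146*102 - 321/241) - 364682) = √((-14892 - 321*1/241) - 364682) = √((-14892 - 321/241) - 364682) = √(-3589293/241 - 364682) = √(-91477655/241) = I*√22046114855/241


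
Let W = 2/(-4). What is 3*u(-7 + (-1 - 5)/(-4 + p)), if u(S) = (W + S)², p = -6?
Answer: 14283/100 ≈ 142.83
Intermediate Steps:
W = -½ (W = 2*(-¼) = -½ ≈ -0.50000)
u(S) = (-½ + S)²
3*u(-7 + (-1 - 5)/(-4 + p)) = 3*((-1 + 2*(-7 + (-1 - 5)/(-4 - 6)))²/4) = 3*((-1 + 2*(-7 - 6/(-10)))²/4) = 3*((-1 + 2*(-7 - ⅒*(-6)))²/4) = 3*((-1 + 2*(-7 + ⅗))²/4) = 3*((-1 + 2*(-32/5))²/4) = 3*((-1 - 64/5)²/4) = 3*((-69/5)²/4) = 3*((¼)*(4761/25)) = 3*(4761/100) = 14283/100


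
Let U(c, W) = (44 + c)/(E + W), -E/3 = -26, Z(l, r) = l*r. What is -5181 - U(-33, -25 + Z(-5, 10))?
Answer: -15554/3 ≈ -5184.7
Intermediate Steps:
E = 78 (E = -3*(-26) = 78)
U(c, W) = (44 + c)/(78 + W)
-5181 - U(-33, -25 + Z(-5, 10)) = -5181 - (44 - 33)/(78 + (-25 - 5*10)) = -5181 - 11/(78 + (-25 - 50)) = -5181 - 11/(78 - 75) = -5181 - 11/3 = -15554/3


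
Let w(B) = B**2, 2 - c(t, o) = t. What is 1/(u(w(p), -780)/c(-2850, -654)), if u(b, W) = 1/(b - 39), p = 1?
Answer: -108376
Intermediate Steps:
c(t, o) = 2 - t
u(b, W) = 1/(-39 + b)
1/(u(w(p), -780)/c(-2850, -654)) = 1/(1/((-39 + 1**2)*(2 - 1*(-2850)))) = 1/(1/((-39 + 1)*(2 + 2850))) = 1/(1/(-38*2852)) = 1/(-1/38*1/2852) = 1/(-1/108376) = -108376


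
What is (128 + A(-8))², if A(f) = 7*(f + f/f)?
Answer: 6241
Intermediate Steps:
A(f) = 7 + 7*f (A(f) = 7*(f + 1) = 7*(1 + f) = 7 + 7*f)
(128 + A(-8))² = (128 + (7 + 7*(-8)))² = (128 + (7 - 56))² = (128 - 49)² = 79² = 6241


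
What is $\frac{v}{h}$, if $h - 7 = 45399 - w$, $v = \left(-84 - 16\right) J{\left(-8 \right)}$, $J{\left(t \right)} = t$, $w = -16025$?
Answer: $\frac{800}{61431} \approx 0.013023$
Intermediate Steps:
$v = 800$ ($v = \left(-84 - 16\right) \left(-8\right) = \left(-100\right) \left(-8\right) = 800$)
$h = 61431$ ($h = 7 + \left(45399 - -16025\right) = 7 + \left(45399 + 16025\right) = 7 + 61424 = 61431$)
$\frac{v}{h} = \frac{800}{61431}$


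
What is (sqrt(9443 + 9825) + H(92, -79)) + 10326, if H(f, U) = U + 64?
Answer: 10311 + 2*sqrt(4817) ≈ 10450.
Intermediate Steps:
H(f, U) = 64 + U
(sqrt(9443 + 9825) + H(92, -79)) + 10326 = (sqrt(9443 + 9825) + (64 - 79)) + 10326 = (sqrt(19268) - 15) + 10326 = (2*sqrt(4817) - 15) + 10326 = (-15 + 2*sqrt(4817)) + 10326 = 10311 + 2*sqrt(4817)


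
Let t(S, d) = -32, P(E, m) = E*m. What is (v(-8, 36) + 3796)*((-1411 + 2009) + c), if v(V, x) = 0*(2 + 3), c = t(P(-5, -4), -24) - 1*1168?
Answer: -2285192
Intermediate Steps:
c = -1200 (c = -32 - 1*1168 = -32 - 1168 = -1200)
v(V, x) = 0 (v(V, x) = 0*5 = 0)
(v(-8, 36) + 3796)*((-1411 + 2009) + c) = (0 + 3796)*((-1411 + 2009) - 1200) = 3796*(598 - 1200) = 3796*(-602) = -2285192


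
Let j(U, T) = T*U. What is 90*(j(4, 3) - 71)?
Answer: -5310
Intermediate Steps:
90*(j(4, 3) - 71) = 90*(3*4 - 71) = 90*(12 - 71) = 90*(-59) = -5310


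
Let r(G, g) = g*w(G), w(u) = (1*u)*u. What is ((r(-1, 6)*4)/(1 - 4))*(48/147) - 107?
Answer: -5371/49 ≈ -109.61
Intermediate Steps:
w(u) = u² (w(u) = u*u = u²)
r(G, g) = g*G²
((r(-1, 6)*4)/(1 - 4))*(48/147) - 107 = (((6*(-1)²)*4)/(1 - 4))*(48/147) - 107 = (((6*1)*4)/(-3))*(48*(1/147)) - 107 = ((6*4)*(-⅓))*(16/49) - 107 = (24*(-⅓))*(16/49) - 107 = -8*16/49 - 107 = -128/49 - 107 = -5371/49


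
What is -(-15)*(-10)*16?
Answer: -2400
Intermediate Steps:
-(-15)*(-10)*16 = -15*10*16 = -150*16 = -2400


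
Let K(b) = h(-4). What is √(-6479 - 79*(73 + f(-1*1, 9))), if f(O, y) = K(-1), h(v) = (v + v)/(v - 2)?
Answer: I*√111162/3 ≈ 111.14*I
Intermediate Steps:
h(v) = 2*v/(-2 + v) (h(v) = (2*v)/(-2 + v) = 2*v/(-2 + v))
K(b) = 4/3 (K(b) = 2*(-4)/(-2 - 4) = 2*(-4)/(-6) = 2*(-4)*(-⅙) = 4/3)
f(O, y) = 4/3
√(-6479 - 79*(73 + f(-1*1, 9))) = √(-6479 - 79*(73 + 4/3)) = √(-6479 - 79*223/3) = √(-6479 - 17617/3) = √(-37054/3) = I*√111162/3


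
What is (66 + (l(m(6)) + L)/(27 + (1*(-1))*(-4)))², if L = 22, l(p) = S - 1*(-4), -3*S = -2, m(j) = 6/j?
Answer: 38663524/8649 ≈ 4470.3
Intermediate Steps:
S = ⅔ (S = -⅓*(-2) = ⅔ ≈ 0.66667)
l(p) = 14/3 (l(p) = ⅔ - 1*(-4) = ⅔ + 4 = 14/3)
(66 + (l(m(6)) + L)/(27 + (1*(-1))*(-4)))² = (66 + (14/3 + 22)/(27 + (1*(-1))*(-4)))² = (66 + 80/(3*(27 - 1*(-4))))² = (66 + 80/(3*(27 + 4)))² = (66 + (80/3)/31)² = (66 + (80/3)*(1/31))² = (66 + 80/93)² = (6218/93)² = 38663524/8649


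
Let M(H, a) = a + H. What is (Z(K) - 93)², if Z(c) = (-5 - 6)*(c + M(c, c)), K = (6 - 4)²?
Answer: 50625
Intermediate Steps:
M(H, a) = H + a
K = 4 (K = 2² = 4)
Z(c) = -33*c (Z(c) = (-5 - 6)*(c + (c + c)) = -11*(c + 2*c) = -33*c)
(Z(K) - 93)² = (-33*4 - 93)² = (-132 - 93)² = (-225)² = 50625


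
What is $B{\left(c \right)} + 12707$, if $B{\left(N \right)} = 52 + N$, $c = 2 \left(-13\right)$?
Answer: $12733$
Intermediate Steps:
$c = -26$
$B{\left(c \right)} + 12707 = \left(52 - 26\right) + 12707 = 26 + 12707 = 12733$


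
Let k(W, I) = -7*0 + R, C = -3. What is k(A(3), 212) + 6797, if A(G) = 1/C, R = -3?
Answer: 6794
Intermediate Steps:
A(G) = -1/3 (A(G) = 1/(-3) = -1/3)
k(W, I) = -3 (k(W, I) = -7*0 - 3 = 0 - 3 = -3)
k(A(3), 212) + 6797 = -3 + 6797 = 6794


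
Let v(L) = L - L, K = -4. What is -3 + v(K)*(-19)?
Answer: -3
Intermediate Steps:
v(L) = 0
-3 + v(K)*(-19) = -3 + 0*(-19) = -3 + 0 = -3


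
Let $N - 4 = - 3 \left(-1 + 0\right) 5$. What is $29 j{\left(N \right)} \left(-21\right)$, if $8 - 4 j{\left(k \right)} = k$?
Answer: $\frac{6699}{4} \approx 1674.8$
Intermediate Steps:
$N = 19$ ($N = 4 + - 3 \left(-1 + 0\right) 5 = 4 + \left(-3\right) \left(-1\right) 5 = 4 + 3 \cdot 5 = 4 + 15 = 19$)
$j{\left(k \right)} = 2 - \frac{k}{4}$
$29 j{\left(N \right)} \left(-21\right) = 29 \left(2 - \frac{19}{4}\right) \left(-21\right) = 29 \left(- \frac{11}{4}\right) \left(-21\right) = \left(- \frac{319}{4}\right) \left(-21\right) = \frac{6699}{4}$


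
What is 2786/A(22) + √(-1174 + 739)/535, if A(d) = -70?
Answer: -199/5 + I*√435/535 ≈ -39.8 + 0.038984*I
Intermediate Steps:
2786/A(22) + √(-1174 + 739)/535 = 2786/(-70) + √(-1174 + 739)/535 = 2786*(-1/70) + √(-435)*(1/535) = -199/5 + (I*√435)*(1/535) = -199/5 + I*√435/535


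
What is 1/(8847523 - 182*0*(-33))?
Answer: 1/8847523 ≈ 1.1303e-7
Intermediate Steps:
1/(8847523 - 182*0*(-33)) = 1/(8847523 + 0*(-33)) = 1/(8847523 + 0) = 1/8847523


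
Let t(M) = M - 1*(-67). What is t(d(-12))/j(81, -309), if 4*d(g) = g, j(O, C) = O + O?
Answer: 32/81 ≈ 0.39506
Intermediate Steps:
j(O, C) = 2*O
d(g) = g/4
t(M) = 67 + M (t(M) = M + 67 = 67 + M)
t(d(-12))/j(81, -309) = (67 + (¼)*(-12))/((2*81)) = (67 - 3)/162 = 64*(1/162) = 32/81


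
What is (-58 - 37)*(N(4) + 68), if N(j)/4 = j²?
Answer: -12540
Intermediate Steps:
N(j) = 4*j²
(-58 - 37)*(N(4) + 68) = (-58 - 37)*(4*4² + 68) = -95*(4*16 + 68) = -95*(64 + 68) = -95*132 = -12540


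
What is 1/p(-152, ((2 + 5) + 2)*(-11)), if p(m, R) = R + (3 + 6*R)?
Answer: -1/690 ≈ -0.0014493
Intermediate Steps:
p(m, R) = 3 + 7*R
1/p(-152, ((2 + 5) + 2)*(-11)) = 1/(3 + 7*(((2 + 5) + 2)*(-11))) = 1/(3 + 7*((7 + 2)*(-11))) = 1/(3 + 7*(9*(-11))) = 1/(3 + 7*(-99)) = 1/(3 - 693) = 1/(-690) = -1/690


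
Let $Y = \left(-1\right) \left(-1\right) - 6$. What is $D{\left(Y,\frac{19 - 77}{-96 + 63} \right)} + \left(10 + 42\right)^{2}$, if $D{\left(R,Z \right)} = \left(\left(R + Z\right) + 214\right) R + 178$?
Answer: $\frac{60331}{33} \approx 1828.2$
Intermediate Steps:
$Y = -5$ ($Y = 1 - 6 = -5$)
$D{\left(R,Z \right)} = 178 + R \left(214 + R + Z\right)$ ($D{\left(R,Z \right)} = \left(214 + R + Z\right) R + 178 = R \left(214 + R + Z\right) + 178 = 178 + R \left(214 + R + Z\right)$)
$D{\left(Y,\frac{19 - 77}{-96 + 63} \right)} + \left(10 + 42\right)^{2} = \left(178 + \left(-5\right)^{2} + 214 \left(-5\right) - 5 \frac{19 - 77}{-96 + 63}\right) + \left(10 + 42\right)^{2} = \left(178 + 25 - 1070 - 5 \left(- \frac{58}{-33}\right)\right) + 52^{2} = \left(178 + 25 - 1070 - 5 \left(\left(-58\right) \left(- \frac{1}{33}\right)\right)\right) + 2704 = \left(178 + 25 - 1070 - \frac{290}{33}\right) + 2704 = - \frac{28901}{33} + 2704 = \frac{60331}{33}$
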